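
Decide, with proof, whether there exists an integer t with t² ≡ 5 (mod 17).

No such integer exists.

Squares mod 17 repeat after t = 8 (as (−t)² = t²); for t = 0..8 they are 0, 1, 4, 9, 16, 8, 2, 15, 13.
The set of squares mod 17 is therefore {0, 1, 2, 4, 8, 9, 13, 15, 16}, which does not contain 5.
Hence no integer t has t² ≡ 5 (mod 17).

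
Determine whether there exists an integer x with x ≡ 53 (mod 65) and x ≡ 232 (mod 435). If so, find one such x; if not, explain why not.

There is no such integer.

Reduce both congruences modulo 5, which divides 65 and 435: they say x ≡ 53 (mod 5) and x ≡ 232 (mod 5).
But 53 mod 5 = 3 while 232 mod 5 = 2, a contradiction.
Therefore no such x exists.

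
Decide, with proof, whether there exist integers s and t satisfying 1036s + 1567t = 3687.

1036 and 1567 are coprime, so 1036s + 1567t ranges over all of ℤ.
Euclidean algorithm: 1567 = 1·1036 + 531, 1036 = 1·531 + 505, 531 = 1·505 + 26, 505 = 19·26 + 11, 26 = 2·11 + 4, 11 = 2·4 + 3, 4 = 1·3 + 1, 3 = 3·1 + 0.
Back-substituting, 1 = 4 − 1·3 = 4 − (11 − 2·4) = −11 + 3·4 = −11 + 3·(26 − 2·11) = 3·26 − 7·11 = 3·26 − 7·(505 − 19·26) = −7·505 + 136·26 = −7·505 + 136·(531 − 1·505) = 136·531 − 143·505 = 136·531 − 143·(1036 − 1·531) = −143·1036 + 279·531 = −143·1036 + 279·(1567 − 1·1036) = 279·1567 − 422·1036; that is, 1036·(-422) + 1567·279 = 1.
Scaling by 3687 gives the particular solution (s, t) = (-1555914, 1028673).
Adding 993·1567 to s and subtracting 993·1036 from t gives the tidier solution (117, -75).
Indeed 1036·117 + 1567·(-75) = 121212 − 117525 = 3687.

s = 117, t = -75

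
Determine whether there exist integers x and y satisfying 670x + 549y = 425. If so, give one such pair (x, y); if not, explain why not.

670 and 549 are coprime, so 670x + 549y ranges over all of ℤ.
Euclidean algorithm: 670 = 1·549 + 121, 549 = 4·121 + 65, 121 = 1·65 + 56, 65 = 1·56 + 9, 56 = 6·9 + 2, 9 = 4·2 + 1, 2 = 2·1 + 0.
Back-substituting, 1 = 9 − 4·2 = 9 − 4·(56 − 6·9) = −4·56 + 25·9 = −4·56 + 25·(65 − 1·56) = 25·65 − 29·56 = 25·65 − 29·(121 − 1·65) = −29·121 + 54·65 = −29·121 + 54·(549 − 4·121) = 54·549 − 245·121 = 54·549 − 245·(670 − 1·549) = −245·670 + 299·549; that is, 670·(-245) + 549·299 = 1.
Scaling by 425 gives the particular solution (x, y) = (-104125, 127075).
Shifting by a multiple of (549, −670) keeps it a solution: x = -104125 + 190·549 = 185, y = 127075 − 190·670 = -225.
Indeed 670·185 + 549·(-225) = 123950 − 123525 = 425.

x = 185, y = -225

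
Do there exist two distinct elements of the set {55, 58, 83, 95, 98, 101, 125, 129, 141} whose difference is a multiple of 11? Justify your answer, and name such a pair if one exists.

There is no such pair.

Two integers differ by a multiple of 11 exactly when they have the same residue mod 11. The residues are 55↦0, 58↦3, 83↦6, 95↦7, 98↦10, 101↦2, 125↦4, 129↦8, 141↦9.
These 9 residues are pairwise different, hence no difference of two elements is divisible by 11.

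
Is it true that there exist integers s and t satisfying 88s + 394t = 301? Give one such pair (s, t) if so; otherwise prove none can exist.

Both 88 and 394 are divisible by gcd(88, 394) = 2, hence so is any combination 88s + 394t.
However 301 leaves remainder 1 on division by 2.
Hence no integers s, t satisfy the equation.

No such integers exist.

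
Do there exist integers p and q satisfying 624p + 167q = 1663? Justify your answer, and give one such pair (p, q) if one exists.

Since gcd(624, 167) = 1, every integer is an integer combination of 624 and 167.
Euclidean algorithm: 624 = 3·167 + 123, 167 = 1·123 + 44, 123 = 2·44 + 35, 44 = 1·35 + 9, 35 = 3·9 + 8, 9 = 1·8 + 1, 8 = 8·1 + 0.
Unwinding: 1 = 9 − 1·8 = 9 − (35 − 3·9) = −35 + 4·9 = −35 + 4·(44 − 1·35) = 4·44 − 5·35 = 4·44 − 5·(123 − 2·44) = −5·123 + 14·44 = −5·123 + 14·(167 − 1·123) = 14·167 − 19·123 = 14·167 − 19·(624 − 3·167) = −19·624 + 71·167, i.e. 624·(-19) + 167·71 = 1.
Scaling by 1663 gives the particular solution (p, q) = (-31597, 118073).
Adding 190·167 to p and subtracting 190·624 from q gives the tidier solution (133, -487).
Check: 624·133 + 167·(-487) = 82992 − 81329 = 1663. ✓

p = 133, q = -487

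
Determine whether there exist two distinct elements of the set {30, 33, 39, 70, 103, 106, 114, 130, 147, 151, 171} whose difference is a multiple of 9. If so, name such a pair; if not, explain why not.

Both 30 and 39 leave remainder 3 on division by 9; their difference 9 = 1·9 is a multiple of 9.

The pair (30, 39) works.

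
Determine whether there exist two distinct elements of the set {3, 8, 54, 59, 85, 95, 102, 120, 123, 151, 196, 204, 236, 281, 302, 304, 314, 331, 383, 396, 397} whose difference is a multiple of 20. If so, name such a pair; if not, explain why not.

Reduce each element mod 20: 3↦3, 8↦8, 54↦14, 59↦19, 85↦5, 95↦15, 102↦2, 120↦0, 123↦3, 151↦11, 196↦16, 204↦4, 236↦16, 281↦1, 302↦2, 304↦4, 314↦14, 331↦11, 383↦3, 396↦16, 397↦17. The residue 3 repeats (at 3 and 123), and 123 − 3 = 120 = 6·20.

Yes: 3 and 123.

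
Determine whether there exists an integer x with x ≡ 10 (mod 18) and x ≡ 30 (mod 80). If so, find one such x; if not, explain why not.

Here gcd(18, 80) = 2, and both 10 and 30 leave remainder 0 mod 2, so the system is consistent.
Put x = 10 + 18t, so we need 18t ≡ 20 (mod 80), equivalently (divide by 2) 9t ≡ 10 (mod 40).
To invert 9 modulo 40: 40 = 4·9 + 4, 9 = 2·4 + 1, 4 = 4·1 + 0, and unwinding, 1 = 9 − 2·4 = 9 − 2·(40 − 4·9) = −2·40 + 9·9. Thus 9⁻¹ ≡ 9 (mod 40).
Therefore t ≡ 9·10 = 90 ≡ 10 (mod 40).
Then x = 10 + 18·10 = 190.
Verify: 190 = 10·18 + 10 and 190 = 2·80 + 30. ✓

x = 190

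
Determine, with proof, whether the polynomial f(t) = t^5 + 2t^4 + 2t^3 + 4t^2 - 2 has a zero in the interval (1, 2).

f(1) = 7 and f(2) = 94, both positive, so a sign-change argument is unavailable; we show f keeps this sign on the whole interval.
Shift to the endpoint 1: with t = 1 + u (0 < u < 1), one computes f(1 + u) = u^5 + 7u^4 + 20u^3 + 32u^2 + 27u + 7.
The nonzero coefficients here are all positive, so for u > 0 every term is positive (or zero), and the constant term 7 is strictly positive.
Therefore f(t) > 0 throughout (1, 2), and f has no zero there.

f has no root in that interval.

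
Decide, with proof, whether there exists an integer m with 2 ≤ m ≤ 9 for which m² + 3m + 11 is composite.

At m = 6: 6² + 3·6 + 11 = 65 = 5·13, which is composite.

m = 6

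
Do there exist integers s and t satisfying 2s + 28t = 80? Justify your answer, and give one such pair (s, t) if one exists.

s = 12, t = 2

Every value of 2s + 28t is a multiple of gcd(2, 28) = 2; since 2 ∣ 80, solutions exist.
Dividing through by 2 reduces the equation to 1s + 14t = 40.
With a unit coefficient on s, (s, t) = (40, 0) is an immediate solution.
Subtracting 2·14 from s and adding 2·1 to t gives the tidier solution (12, 2).
Check: 2·12 + 28·2 = 24 + 56 = 80. ✓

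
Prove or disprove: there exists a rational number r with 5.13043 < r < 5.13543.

Scale by 15: the interval becomes (76.95645, 77.03145), which contains the integer 77.
Hence 77/15 is a rational number with 5.13043 < 77/15 < 5.13543.

r = 77/15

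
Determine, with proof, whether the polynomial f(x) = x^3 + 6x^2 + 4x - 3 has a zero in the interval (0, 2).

Yes, f has a root in the interval.

f(0) = -3 and f(2) = 37, which have opposite signs.
f is continuous everywhere (it is a polynomial), in particular on [0, 2].
By the Intermediate Value Theorem, f takes the value 0 somewhere in the open interval.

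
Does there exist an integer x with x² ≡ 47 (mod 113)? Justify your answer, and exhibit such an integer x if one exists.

Apply Euler's criterion with the prime 113: 47 is a quadratic residue iff 47^56 ≡ 1 (mod 113), and a non-residue iff it is ≡ −1.
Squaring successively (mod 113): 47^2 = 2209 ≡ 62; 47^4 ≡ 62² = 3844 ≡ 2; 47^8 ≡ 2² = 4 ≡ 4; 47^16 ≡ 4² = 16 ≡ 16; 47^32 ≡ 16² = 256 ≡ 30.
Since 56 = 32 + 16 + 8, 47^56 ≡ 30 · 16 · 4; multiplying out mod 113: 30·16 = 480 ≡ 28, then 28·4 = 112 ≡ 112. Thus 47^56 ≡ 112 ≡ −1 (mod 113).
By Euler's criterion 47 is a quadratic non-residue mod 113: no x satisfies x² ≡ 47 (mod 113).

There is no such integer.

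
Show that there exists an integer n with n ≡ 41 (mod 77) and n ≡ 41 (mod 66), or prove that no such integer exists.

Here gcd(77, 66) = 11, and both 41 and 41 leave remainder 8 mod 11, so the system is consistent.
In fact n = 41 itself already satisfies 41 mod 66 = 41.
Check: 41 mod 77 = 41, 41 mod 66 = 41. ✓

n = 41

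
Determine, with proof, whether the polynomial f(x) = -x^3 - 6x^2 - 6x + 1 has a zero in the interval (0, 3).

Yes, f has a root in the interval.

f(0) = 1 and f(3) = -98, which have opposite signs.
As a polynomial, f is continuous on every closed interval.
By the Intermediate Value Theorem f must vanish at some point of (0, 3).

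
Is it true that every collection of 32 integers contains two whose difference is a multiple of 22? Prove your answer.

Yes.

Each integer lies in one of the 22 residue classes modulo 22.
With 32 integers and only 22 classes, the pigeonhole principle forces two of them, say a and b, into the same class.
Equal remainders mean a − b ≡ 0 (mod 22), so 22 divides their difference.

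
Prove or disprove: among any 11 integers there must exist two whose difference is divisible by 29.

No; for instance {58, 59, 60, 61, 62, 63, 64, 65, 66, 67, 68} is a counterexample.

Try 11 consecutive integers, 58, 59, …, 68. Their remainders mod 29 are 0, 1, 2, 3, 4, 5, 6, 7, 8, 9, 10 — pairwise different, as any 11 ≤ 29 consecutive integers have distinct residues.
Any two of them differ by at most 10 < 29 and by at least 1, so no difference is a multiple of 29.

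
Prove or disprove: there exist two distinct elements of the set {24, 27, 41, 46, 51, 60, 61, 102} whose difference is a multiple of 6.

Yes: 24 and 60.

Reduce each element mod 6: 24↦0, 27↦3, 41↦5, 46↦4, 51↦3, 60↦0, 61↦1, 102↦0. The residue 0 repeats (at 24 and 60), and 60 − 24 = 36 = 6·6.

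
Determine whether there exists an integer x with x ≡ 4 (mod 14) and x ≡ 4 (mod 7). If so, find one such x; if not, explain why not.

x = 4

gcd(14, 7) = 7. A simultaneous solution exists iff 4 ≡ 4 (mod 7); here 4 mod 7 = 4 = 4 mod 7, so it does.
The smallest candidate x = 4 works directly: 4 ≡ 4 (mod 7).
Check: 4 mod 14 = 4, 4 mod 7 = 4. ✓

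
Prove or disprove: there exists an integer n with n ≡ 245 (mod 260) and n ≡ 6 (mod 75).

gcd(260, 75) = 5. If n ≡ 245 (mod 260) and n ≡ 6 (mod 75), then n ≡ 245 (mod 5) and n ≡ 6 (mod 5).
But 245 mod 5 = 0 while 6 mod 5 = 1, a contradiction.
Therefore no such n exists.

There is no such integer.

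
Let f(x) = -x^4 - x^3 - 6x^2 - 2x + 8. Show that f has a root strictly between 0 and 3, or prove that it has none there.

Such a root exists.

f(0) = 8 and f(3) = -160, which have opposite signs.
As a polynomial, f is continuous on every closed interval.
By the Intermediate Value Theorem f must vanish at some point of (0, 3).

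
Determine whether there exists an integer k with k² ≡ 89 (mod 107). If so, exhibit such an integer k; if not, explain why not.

Take k = 93. Then 93² = 8649 = 80·107 + 89, so 93² ≡ 89 (mod 107).

k = 93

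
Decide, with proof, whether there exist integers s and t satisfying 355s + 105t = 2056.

Both 355 and 105 are divisible by gcd(355, 105) = 5, hence so is any combination 355s + 105t.
However 2056 leaves remainder 1 on division by 5.
Hence no integers s, t satisfy the equation.

No such integers exist.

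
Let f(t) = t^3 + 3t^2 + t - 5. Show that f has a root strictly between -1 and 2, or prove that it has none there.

f(-1) = -4 and f(2) = 17, which have opposite signs.
f is continuous everywhere (it is a polynomial), in particular on [-1, 2].
By the Intermediate Value Theorem f must vanish at some point of (-1, 2).

Such a root exists.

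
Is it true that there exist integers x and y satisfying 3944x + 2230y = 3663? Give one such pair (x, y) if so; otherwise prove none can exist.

Both 3944 and 2230 are divisible by gcd(3944, 2230) = 2, hence so is any combination 3944x + 2230y.
But 3663 is not a multiple of 2 (it leaves remainder 1).
Hence no integers x, y satisfy the equation.

There are no such integers.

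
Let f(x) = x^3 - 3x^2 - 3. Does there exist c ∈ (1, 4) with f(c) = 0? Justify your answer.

Yes, f has a root in the interval.

f(1) = -5 and f(4) = 13, which have opposite signs.
f is continuous everywhere (it is a polynomial), in particular on [1, 4].
The Intermediate Value Theorem then guarantees some c ∈ (1, 4) with f(c) = 0.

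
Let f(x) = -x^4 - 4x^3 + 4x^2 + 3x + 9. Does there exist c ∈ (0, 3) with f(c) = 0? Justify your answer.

f(0) = 9 and f(3) = -135, which have opposite signs.
f is continuous everywhere (it is a polynomial), in particular on [0, 3].
By the Intermediate Value Theorem, f takes the value 0 somewhere in the open interval.

Such a root exists.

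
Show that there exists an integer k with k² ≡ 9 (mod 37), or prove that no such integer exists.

Take k = 34. Then 34² = 1156 = 31·37 + 9, so 34² ≡ 9 (mod 37).

k = 34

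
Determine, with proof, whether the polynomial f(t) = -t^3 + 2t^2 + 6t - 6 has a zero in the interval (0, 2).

f(0) = -6 and f(2) = 6, which have opposite signs.
f is continuous everywhere (it is a polynomial), in particular on [0, 2].
By the Intermediate Value Theorem f must vanish at some point of (0, 2).

Such a root exists.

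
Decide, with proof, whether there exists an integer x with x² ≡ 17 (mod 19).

x = 13

x = 13 works: 13² = 169, and 169 − 17 = 152 = 8·19.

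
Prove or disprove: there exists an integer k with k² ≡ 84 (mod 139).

No, no such integer exists.

139 is prime, so by Euler's criterion 84 is a square mod 139 iff 84^((139−1)/2) = 84^69 ≡ 1 (mod 139).
Repeated squaring mod 139: 84^2 = 7056 ≡ 106; 84^4 ≡ 106² = 11236 ≡ 116; 84^8 ≡ 116² = 13456 ≡ 112; 84^16 ≡ 112² = 12544 ≡ 34; 84^32 ≡ 34² = 1156 ≡ 44; 84^64 ≡ 44² = 1936 ≡ 129.
Since 69 = 64 + 4 + 1, 84^69 ≡ 129 · 116 · 84; multiplying out mod 139: 129·116 = 14964 ≡ 91, then 91·84 = 7644 ≡ 138. Thus 84^69 ≡ 138 ≡ −1 (mod 139).
The value −1 means 84 is a non-residue modulo 139, so k² ≡ 84 (mod 139) is impossible.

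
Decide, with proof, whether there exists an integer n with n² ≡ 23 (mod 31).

No such integer exists.

Apply Euler's criterion with the prime 31: 23 is a quadratic residue iff 23^15 ≡ 1 (mod 31), and a non-residue iff it is ≡ −1.
Squaring successively (mod 31): 23^2 = 529 ≡ 2; 23^4 ≡ 2² = 4 ≡ 4; 23^8 ≡ 4² = 16 ≡ 16.
Since 15 = 8 + 4 + 2 + 1, 23^15 ≡ 16 · 4 · 2 · 23; multiplying out mod 31: 16·4 = 64 ≡ 2, then 2·2 = 4 ≡ 4, then 4·23 = 92 ≡ 30. Thus 23^15 ≡ 30 ≡ −1 (mod 31).
By Euler's criterion 23 is a quadratic non-residue mod 31: no n satisfies n² ≡ 23 (mod 31).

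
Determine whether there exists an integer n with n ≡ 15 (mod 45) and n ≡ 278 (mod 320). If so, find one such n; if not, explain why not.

There is no such integer.

gcd(45, 320) = 5. If n ≡ 15 (mod 45) and n ≡ 278 (mod 320), then n ≡ 15 (mod 5) and n ≡ 278 (mod 5).
However 15 ≡ 0 and 278 ≡ 3 (mod 5), and 0 ≠ 3.
Therefore no such n exists.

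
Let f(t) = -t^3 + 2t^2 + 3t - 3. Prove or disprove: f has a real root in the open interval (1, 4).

f(1) = 1 and f(4) = -23, which have opposite signs.
As a polynomial, f is continuous on every closed interval.
By the Intermediate Value Theorem, f takes the value 0 somewhere in the open interval.

Such a root exists.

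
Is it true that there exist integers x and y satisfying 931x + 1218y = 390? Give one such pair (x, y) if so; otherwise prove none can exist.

gcd(931, 1218) = 7, so every integer of the form 931x + 1218y is a multiple of 7.
But 390 is not a multiple of 7 (it leaves remainder 5).
So the equation is unsolvable over ℤ.

There are no such integers.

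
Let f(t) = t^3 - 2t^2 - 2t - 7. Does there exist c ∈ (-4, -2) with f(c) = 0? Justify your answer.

No such root exists.

f(-4) = -95 and f(-2) = -19, both negative, so a sign-change argument is unavailable; we show f keeps this sign on the whole interval.
Substitute t = -2 − u, where 0 < u < 2 on the interval. Expanding, f(-2 − u) = -u^3 - 8u^2 - 18u - 19.
The nonzero coefficients here are all negative, so for u > 0 every term is negative (or zero), and the constant term -19 is strictly negative.
Therefore f(t) < 0 throughout (-4, -2), and f has no zero there.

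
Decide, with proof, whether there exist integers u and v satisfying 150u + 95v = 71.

Both 150 and 95 are divisible by gcd(150, 95) = 5, hence so is any combination 150u + 95v.
But 71 is not a multiple of 5 (it leaves remainder 1).
So the equation is unsolvable over ℤ.

No, no such integers exist.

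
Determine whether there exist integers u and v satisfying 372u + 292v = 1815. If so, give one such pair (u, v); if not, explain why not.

There are no such integers.

Any value of 372u + 292v is a multiple of gcd(372, 292) = 4.
But 1815 is not a multiple of 4 (it leaves remainder 3).
Hence no integers u, v satisfy the equation.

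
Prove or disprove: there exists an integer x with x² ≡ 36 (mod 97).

x = 91 works: 91² = 8281, and 8281 − 36 = 8245 = 85·97.

x = 91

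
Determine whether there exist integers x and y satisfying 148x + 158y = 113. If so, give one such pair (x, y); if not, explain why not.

No, no such integers exist.

Any value of 148x + 158y is a multiple of gcd(148, 158) = 2.
But 113 is not a multiple of 2 (it leaves remainder 1).
So the equation is unsolvable over ℤ.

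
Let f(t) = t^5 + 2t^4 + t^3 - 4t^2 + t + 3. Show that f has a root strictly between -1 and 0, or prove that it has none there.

Such a root exists.

f(-1) = -2 and f(0) = 3, which have opposite signs.
As a polynomial, f is continuous on every closed interval.
By the Intermediate Value Theorem f must vanish at some point of (-1, 0).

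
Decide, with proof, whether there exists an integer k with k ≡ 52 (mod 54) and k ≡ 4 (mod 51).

k = 106

Here gcd(54, 51) = 3, and both 52 and 4 leave remainder 1 mod 3, so the system is consistent.
List candidates k ≡ 52 (mod 54): 52, 106. Modulo 51 these are 1, 4; 106 gives 4 as required.
Check: 106 mod 54 = 52, 106 mod 51 = 4. ✓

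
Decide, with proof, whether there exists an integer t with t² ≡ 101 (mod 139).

No such integer exists.

139 is prime, so by Euler's criterion 101 is a square mod 139 iff 101^((139−1)/2) = 101^69 ≡ 1 (mod 139).
Repeated squaring mod 139: 101^2 = 10201 ≡ 54; 101^4 ≡ 54² = 2916 ≡ 136; 101^8 ≡ 136² = 18496 ≡ 9; 101^16 ≡ 9² = 81 ≡ 81; 101^32 ≡ 81² = 6561 ≡ 28; 101^64 ≡ 28² = 784 ≡ 89.
Since 69 = 64 + 4 + 1, 101^69 ≡ 89 · 136 · 101; multiplying out mod 139: 89·136 = 12104 ≡ 11, then 11·101 = 1111 ≡ 138. Thus 101^69 ≡ 138 ≡ −1 (mod 139).
The value −1 means 101 is a non-residue modulo 139, so t² ≡ 101 (mod 139) is impossible.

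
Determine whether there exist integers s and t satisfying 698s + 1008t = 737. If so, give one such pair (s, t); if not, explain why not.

gcd(698, 1008) = 2, so every integer of the form 698s + 1008t is a multiple of 2.
However 737 leaves remainder 1 on division by 2.
Hence no integers s, t satisfy the equation.

No, no such integers exist.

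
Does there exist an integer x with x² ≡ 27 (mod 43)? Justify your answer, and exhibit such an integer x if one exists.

Apply Euler's criterion with the prime 43: 27 is a quadratic residue iff 27^21 ≡ 1 (mod 43), and a non-residue iff it is ≡ −1.
Squaring successively (mod 43): 27^2 = 729 ≡ 41; 27^4 ≡ 41² = 1681 ≡ 4; 27^8 ≡ 4² = 16 ≡ 16; 27^16 ≡ 16² = 256 ≡ 41.
Since 21 = 16 + 4 + 1, 27^21 ≡ 41 · 4 · 27; multiplying out mod 43: 41·4 = 164 ≡ 35, then 35·27 = 945 ≡ 42. Thus 27^21 ≡ 42 ≡ −1 (mod 43).
By Euler's criterion 27 is a quadratic non-residue mod 43: no x satisfies x² ≡ 27 (mod 43).

No such integer exists.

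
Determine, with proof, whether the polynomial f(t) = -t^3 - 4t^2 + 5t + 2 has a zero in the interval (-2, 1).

f(-2) = -16 and f(1) = 2, which have opposite signs.
f is continuous everywhere (it is a polynomial), in particular on [-2, 1].
By the Intermediate Value Theorem, f takes the value 0 somewhere in the open interval.

Yes, f has a root in the interval.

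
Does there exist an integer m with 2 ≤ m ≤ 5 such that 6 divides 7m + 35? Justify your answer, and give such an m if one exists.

There is no such integer m in that range.

For m = 2, 3, 4, 5 the values of 7m + 35 modulo 6 are 1, 2, 3, 4 respectively.
None is 0, so 6 never divides 7m + 35 on this range.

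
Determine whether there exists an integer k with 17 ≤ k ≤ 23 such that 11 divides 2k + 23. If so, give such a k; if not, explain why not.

At k = 17, 2·17 + 23 = 57 ≡ 2 (mod 11), and each step in k adds 2, giving residues 2, 4, 6, 8, 10, 1, 3 for k = 17, 18, …, 23.
Since 0 is absent from this list, 11 ∤ 2k + 23 for every k with 17 ≤ k ≤ 23.

No, no such integer k in that range exists.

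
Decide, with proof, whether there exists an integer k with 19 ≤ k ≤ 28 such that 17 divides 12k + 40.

k = 25

Scanning upward from k = 19 gives 268, 280, 292, 304, 316, 328, none divisible by 17. k = 25 works, since 12·25 + 40 = 340 = 20·17.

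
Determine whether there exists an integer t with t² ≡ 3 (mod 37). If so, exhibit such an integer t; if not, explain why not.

t = 22

t = 22 works: 22² = 484, and 484 − 3 = 481 = 13·37.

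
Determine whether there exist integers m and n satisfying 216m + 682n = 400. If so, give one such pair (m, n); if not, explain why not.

m = 65, n = -20

gcd(216, 682) = 2, and 2 divides 400, so integer solutions exist.
Dividing through by 2 reduces the equation to 108m + 341n = 200.
Dividing repeatedly: 341 = 3·108 + 17, 108 = 6·17 + 6, 17 = 2·6 + 5, 6 = 1·5 + 1, 5 = 5·1 + 0.
Unwinding: 1 = 6 − 1·5 = 6 − (17 − 2·6) = −17 + 3·6 = −17 + 3·(108 − 6·17) = 3·108 − 19·17 = 3·108 − 19·(341 − 3·108) = −19·341 + 60·108, i.e. 108·60 + 341·(-19) = 1.
Times 200: 108·12000 + 341·(-3800) = 200, so (12000, -3800) solves it.
Subtracting 35·341 from m and adding 35·108 to n gives the tidier solution (65, -20).
Indeed 216·65 + 682·(-20) = 14040 − 13640 = 400.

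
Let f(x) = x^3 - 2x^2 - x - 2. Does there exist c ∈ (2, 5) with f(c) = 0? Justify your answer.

f(2) = -4 and f(5) = 68, which have opposite signs.
Since f is a polynomial it is continuous on [2, 5].
By the Intermediate Value Theorem, f takes the value 0 somewhere in the open interval.

Yes, such a c exists.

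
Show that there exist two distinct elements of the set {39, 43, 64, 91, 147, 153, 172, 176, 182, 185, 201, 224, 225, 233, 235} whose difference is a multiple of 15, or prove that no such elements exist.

No such pair exists.

Residues mod 15: 39↦9, 43↦13, 64↦4, 91↦1, 147↦12, 153↦3, 172↦7, 176↦11, 182↦2, 185↦5, 201↦6, 224↦14, 225↦0, 233↦8, 235↦10.
No residue repeats among the 15 elements, so no pair has difference ≡ 0 (mod 15).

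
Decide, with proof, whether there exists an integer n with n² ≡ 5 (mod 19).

n = 9

Take n = 9. Then 9² = 81 = 4·19 + 5, so 9² ≡ 5 (mod 19).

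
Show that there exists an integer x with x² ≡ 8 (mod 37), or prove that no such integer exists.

No, no such integer exists.

Apply Euler's criterion with the prime 37: 8 is a quadratic residue iff 8^18 ≡ 1 (mod 37), and a non-residue iff it is ≡ −1.
Repeated squaring mod 37: 8^2 = 64 ≡ 27; 8^4 ≡ 27² = 729 ≡ 26; 8^8 ≡ 26² = 676 ≡ 10; 8^16 ≡ 10² = 100 ≡ 26.
Since 18 = 16 + 2, 8^18 ≡ 26 · 27; multiplying out mod 37: 26·27 = 702 ≡ 36. Thus 8^18 ≡ 36 ≡ −1 (mod 37).
By Euler's criterion 8 is a quadratic non-residue mod 37: no x satisfies x² ≡ 8 (mod 37).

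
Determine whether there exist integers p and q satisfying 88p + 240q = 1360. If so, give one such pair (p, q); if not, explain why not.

Since gcd(88, 240) = 8 and 1360 = 8·170, Bézout's identity guarantees a solution.
Dividing through by 8 reduces the equation to 11p + 30q = 170.
Dividing repeatedly: 30 = 2·11 + 8, 11 = 1·8 + 3, 8 = 2·3 + 2, 3 = 1·2 + 1, 2 = 2·1 + 0.
Back-substituting, 1 = 3 − 1·2 = 3 − (8 − 2·3) = −8 + 3·3 = −8 + 3·(11 − 1·8) = 3·11 − 4·8 = 3·11 − 4·(30 − 2·11) = −4·30 + 11·11; that is, 11·11 + 30·(-4) = 1.
Multiplying through by 170: p = 11·170 = 1870, q = (-4)·170 = -680 is a solution.
The general solution is p = 1870 + 30k, q = -680 − 11k; taking k = -62 gives the smaller pair p = 10, q = 2.
Check: 88·10 + 240·2 = 880 + 480 = 1360. ✓

p = 10, q = 2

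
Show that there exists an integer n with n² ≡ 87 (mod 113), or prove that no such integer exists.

Take n = 55. Then 55² = 3025 = 26·113 + 87, so 55² ≡ 87 (mod 113).

n = 55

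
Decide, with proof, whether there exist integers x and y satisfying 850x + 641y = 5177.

850 and 641 are coprime, so 850x + 641y ranges over all of ℤ.
Dividing repeatedly: 850 = 1·641 + 209, 641 = 3·209 + 14, 209 = 14·14 + 13, 14 = 1·13 + 1, 13 = 13·1 + 0.
Working back up the chain: 1 = 14 − 1·13 = 14 − (209 − 14·14) = −209 + 15·14 = −209 + 15·(641 − 3·209) = 15·641 − 46·209 = 15·641 − 46·(850 − 1·641) = −46·850 + 61·641. So 850·(-46) + 641·61 = 1.
Scaling by 5177 gives the particular solution (x, y) = (-238142, 315797).
Adding 372·641 to x and subtracting 372·850 from y gives the tidier solution (310, -403).
Check: 850·310 + 641·(-403) = 263500 − 258323 = 5177. ✓

x = 310, y = -403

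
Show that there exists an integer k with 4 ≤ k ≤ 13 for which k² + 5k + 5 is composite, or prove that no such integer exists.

k = 5

At k = 5: 5² + 5·5 + 5 = 55 = 5·11, which is composite.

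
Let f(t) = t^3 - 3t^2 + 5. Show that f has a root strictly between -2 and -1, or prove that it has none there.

Such a root exists.

f(-2) = -15 and f(-1) = 1, which have opposite signs.
Since f is a polynomial it is continuous on [-2, -1].
By the Intermediate Value Theorem f must vanish at some point of (-2, -1).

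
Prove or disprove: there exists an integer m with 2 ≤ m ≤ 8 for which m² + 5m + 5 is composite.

m = 5

At m = 5: 5² + 5·5 + 5 = 55 = 5·11, which is composite.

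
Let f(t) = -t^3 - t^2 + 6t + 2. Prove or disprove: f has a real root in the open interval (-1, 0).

Yes, f has a root in the interval.

f(-1) = -4 and f(0) = 2, which have opposite signs.
As a polynomial, f is continuous on every closed interval.
By the Intermediate Value Theorem f must vanish at some point of (-1, 0).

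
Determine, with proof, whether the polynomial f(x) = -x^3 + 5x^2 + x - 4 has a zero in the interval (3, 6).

Such a root exists.

f(3) = 17 and f(6) = -34, which have opposite signs.
As a polynomial, f is continuous on every closed interval.
By the Intermediate Value Theorem f must vanish at some point of (3, 6).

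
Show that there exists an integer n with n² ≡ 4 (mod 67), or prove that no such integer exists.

Take n = 2. Then 2² = 4, and since 0 ≤ 4 < 67 this is already reduced: 2² ≡ 4 (mod 67).

n = 2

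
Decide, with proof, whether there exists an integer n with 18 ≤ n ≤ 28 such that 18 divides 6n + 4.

There is no such integer n in that range.

For n = 18, 19, …, 28 the values of 6n + 4 modulo 18 are 4, 10, 16, 4, 10, 16, 4, 10, 16, 4, 10 respectively.
The residue 0 does not occur, so no n in [18, 28] makes 6n + 4 a multiple of 18.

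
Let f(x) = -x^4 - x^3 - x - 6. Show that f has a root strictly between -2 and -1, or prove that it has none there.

The endpoint values f(-2) = -12 and f(-1) = -5 are both negative. Claim: f(x) < 0 for every x in (-2, -1).
Shift to the endpoint -1: with x = -1 − u (0 < u < 1), one computes f(-1 − u) = -u^4 - 3u^3 - 3u^2 - 5.
All 4 nonzero coefficients of this polynomial in u are negative; hence for u > 0 the value is a sum of negative terms (the constant -5 among them).
Therefore f(x) < 0 throughout (-2, -1), and f has no zero there.

No.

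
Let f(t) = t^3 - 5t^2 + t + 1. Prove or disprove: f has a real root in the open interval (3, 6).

Such a root exists.

f(3) = -14 and f(6) = 43, which have opposite signs.
f is continuous everywhere (it is a polynomial), in particular on [3, 6].
By the Intermediate Value Theorem, f takes the value 0 somewhere in the open interval.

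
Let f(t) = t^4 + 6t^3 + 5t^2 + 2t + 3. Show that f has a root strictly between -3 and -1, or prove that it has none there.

Yes, f has a root in the interval.

f(-3) = -39 and f(-1) = 1, which have opposite signs.
f is continuous everywhere (it is a polynomial), in particular on [-3, -1].
By the Intermediate Value Theorem f must vanish at some point of (-3, -1).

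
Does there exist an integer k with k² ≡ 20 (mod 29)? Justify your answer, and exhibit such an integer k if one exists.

Take k = 7. Then 7² = 49 = 1·29 + 20, so 7² ≡ 20 (mod 29).

k = 7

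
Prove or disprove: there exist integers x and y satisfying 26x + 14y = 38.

x = 2, y = -1

gcd(26, 14) = 2, and 2 divides 38, so integer solutions exist.
Dividing through by 2 reduces the equation to 13x + 7y = 19.
Euclidean algorithm: 13 = 1·7 + 6, 7 = 1·6 + 1, 6 = 6·1 + 0.
Working back up the chain: 1 = 7 − 1·6 = 7 − (13 − 1·7) = −13 + 2·7. So 13·(-1) + 7·2 = 1.
Multiplying through by 19: x = (-1)·19 = -19, y = 2·19 = 38 is a solution.
The general solution is x = -19 + 7k, y = 38 − 13k; taking k = 3 gives the smaller pair x = 2, y = -1.
Indeed 26·2 + 14·(-1) = 52 − 14 = 38.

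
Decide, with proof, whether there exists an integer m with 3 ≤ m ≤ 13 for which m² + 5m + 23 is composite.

No, no such integer m in that range exists.

The values for m = 3, 4, …, 13 are 47, 59, 73, 89, 107, 127, 149, 173, 199, 227, 257, and each of these is prime.
So no value in the range makes the expression composite.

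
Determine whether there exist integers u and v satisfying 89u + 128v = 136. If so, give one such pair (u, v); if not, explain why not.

Since gcd(89, 128) = 1, every integer is an integer combination of 89 and 128.
Run the Euclidean algorithm on 128 and 89: 128 = 1·89 + 39, 89 = 2·39 + 11, 39 = 3·11 + 6, 11 = 1·6 + 5, 6 = 1·5 + 1, 5 = 5·1 + 0.
Back-substituting, 1 = 6 − 1·5 = 6 − (11 − 1·6) = −11 + 2·6 = −11 + 2·(39 − 3·11) = 2·39 − 7·11 = 2·39 − 7·(89 − 2·39) = −7·89 + 16·39 = −7·89 + 16·(128 − 1·89) = 16·128 − 23·89; that is, 89·(-23) + 128·16 = 1.
Times 136: 89·(-3128) + 128·2176 = 136, so (-3128, 2176) solves it.
Shifting by a multiple of (128, −89) keeps it a solution: u = -3128 + 25·128 = 72, v = 2176 − 25·89 = -49.
Check: 89·72 + 128·(-49) = 6408 − 6272 = 136. ✓

u = 72, v = -49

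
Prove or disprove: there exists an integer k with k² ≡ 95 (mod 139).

Apply Euler's criterion with the prime 139: 95 is a quadratic residue iff 95^69 ≡ 1 (mod 139), and a non-residue iff it is ≡ −1.
Squaring successively (mod 139): 95^2 = 9025 ≡ 129; 95^4 ≡ 129² = 16641 ≡ 100; 95^8 ≡ 100² = 10000 ≡ 131; 95^16 ≡ 131² = 17161 ≡ 64; 95^32 ≡ 64² = 4096 ≡ 65; 95^64 ≡ 65² = 4225 ≡ 55.
Since 69 = 64 + 4 + 1, 95^69 ≡ 55 · 100 · 95; multiplying out mod 139: 55·100 = 5500 ≡ 79, then 79·95 = 7505 ≡ 138. Thus 95^69 ≡ 138 ≡ −1 (mod 139).
The value −1 means 95 is a non-residue modulo 139, so k² ≡ 95 (mod 139) is impossible.

No such integer exists.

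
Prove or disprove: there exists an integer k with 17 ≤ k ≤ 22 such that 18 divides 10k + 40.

No such integer k in that range exists.

At k = 17, 10·17 + 40 = 210 ≡ 12 (mod 18), and each step in k adds 10, giving residues 12, 4, 14, 6, 16, 8 for k = 17, 18, …, 22.
None is 0, so 18 never divides 10k + 40 on this range.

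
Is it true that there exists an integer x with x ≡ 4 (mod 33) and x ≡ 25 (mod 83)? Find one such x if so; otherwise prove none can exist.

x = 2017

gcd(33, 83) = 1, so the Chinese Remainder Theorem guarantees exactly one residue class mod 2739 satisfying both.
Write x = 4 + 33t and require 4 + 33t ≡ 25 (mod 83), i.e. 33t ≡ 21 (mod 83).
Invert 33 mod 83 by the Euclidean algorithm: 83 = 2·33 + 17, 33 = 1·17 + 16, 17 = 1·16 + 1, 16 = 16·1 + 0; back-substituting, 1 = 17 − 1·16 = 17 − (33 − 1·17) = −33 + 2·17 = −33 + 2·(83 − 2·33) = 2·83 − 5·33. Hence 33·(-5) ≡ 1, so 33⁻¹ ≡ -5 ≡ 78 (mod 83).
Multiplying by 78: t ≡ 78·21 = 1638 ≡ 61 (mod 83).
Taking t = 61 gives x = 4 + 33·61 = 2017.
Verify: 2017 = 61·33 + 4 and 2017 = 24·83 + 25. ✓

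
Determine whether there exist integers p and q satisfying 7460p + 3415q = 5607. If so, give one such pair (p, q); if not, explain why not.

No, no such integers exist.

Both 7460 and 3415 are divisible by gcd(7460, 3415) = 5, hence so is any combination 7460p + 3415q.
But 5607 is not a multiple of 5 (it leaves remainder 2).
So the equation is unsolvable over ℤ.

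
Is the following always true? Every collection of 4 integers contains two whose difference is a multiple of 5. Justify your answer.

No; for instance {24, 25, 26, 27} is a counterexample.

Consider the 4 integers 24, 25, 26, 27. They lie in distinct residue classes modulo 5, since 4 ≤ 5.
The differences between them range over 1, …, 3, none of which is divisible by 5.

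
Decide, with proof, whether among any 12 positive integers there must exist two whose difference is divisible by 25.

No, the set {14, 15, 16, 17, 18, 19, 20, 21, 22, 23, 24, 25} is a counterexample.

Consider the 12 integers 14, 15, …, 25. They lie in distinct residue classes modulo 25, since 12 ≤ 25.
Any two of them differ by at most 11 < 25 and by at least 1, so no difference is a multiple of 25.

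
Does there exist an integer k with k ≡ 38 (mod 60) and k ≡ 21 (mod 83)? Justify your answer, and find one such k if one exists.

The moduli 60 and 83 are coprime, so by the Chinese Remainder Theorem a unique solution modulo 4980 exists.
Any solution of the first congruence is k = 38 + 60t; substituting into the second, 60t ≡ 21 − 38 ≡ 66 (mod 83).
Note 60·18 = 1080 ≡ 1 (mod 83) (as 1080 − 1 = 13·83), so 60⁻¹ ≡ 18.
Multiplying by 18: t ≡ 18·66 = 1188 ≡ 26 (mod 83).
Taking t = 26 gives k = 38 + 60·26 = 1598.
Verify: 1598 = 26·60 + 38 and 1598 = 19·83 + 21. ✓

k = 1598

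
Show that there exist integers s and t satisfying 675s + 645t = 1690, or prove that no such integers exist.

gcd(675, 645) = 15, so every integer of the form 675s + 645t is a multiple of 15.
But 1690 = 15·112 + 10, so 15 ∤ 1690.
Hence no integers s, t satisfy the equation.

No, no such integers exist.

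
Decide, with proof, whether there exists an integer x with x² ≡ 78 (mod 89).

x = 16

x = 16 works: 16² = 256, and 256 − 78 = 178 = 2·89.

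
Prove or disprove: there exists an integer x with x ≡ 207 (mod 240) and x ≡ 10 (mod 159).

There is no such integer.

Both moduli are multiples of 3 = gcd(240, 159), so any solution would satisfy x ≡ 207 and x ≡ 10 modulo 3 simultaneously.
These are incompatible: 207 − 10 = 197 is not divisible by 3.
Hence the system has no solution.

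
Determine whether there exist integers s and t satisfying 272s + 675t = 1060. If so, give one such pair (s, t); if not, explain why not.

272 and 675 are coprime, so 272s + 675t ranges over all of ℤ.
Euclidean algorithm: 675 = 2·272 + 131, 272 = 2·131 + 10, 131 = 13·10 + 1, 10 = 10·1 + 0.
Working back up the chain: 1 = 131 − 13·10 = 131 − 13·(272 − 2·131) = −13·272 + 27·131 = −13·272 + 27·(675 − 2·272) = 27·675 − 67·272. So 272·(-67) + 675·27 = 1.
Scaling by 1060 gives the particular solution (s, t) = (-71020, 28620).
Adding 106·675 to s and subtracting 106·272 from t gives the tidier solution (530, -212).
Check: 272·530 + 675·(-212) = 144160 − 143100 = 1060. ✓

s = 530, t = -212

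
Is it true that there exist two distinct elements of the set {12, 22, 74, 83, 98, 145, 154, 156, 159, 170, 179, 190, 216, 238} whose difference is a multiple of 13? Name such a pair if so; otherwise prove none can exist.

The pair (22, 74) works.

22 mod 13 = 9 and 74 mod 13 = 9, so 74 − 22 = 52 = 4·13.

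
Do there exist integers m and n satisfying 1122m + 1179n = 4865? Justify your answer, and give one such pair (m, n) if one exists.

gcd(1122, 1179) = 3, so every integer of the form 1122m + 1179n is a multiple of 3.
But 4865 is not a multiple of 3 (it leaves remainder 2).
Hence no integers m, n satisfy the equation.

No such integers exist.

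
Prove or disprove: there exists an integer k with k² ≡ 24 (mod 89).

No, no such integer exists.

89 is prime, so by Euler's criterion 24 is a square mod 89 iff 24^((89−1)/2) = 24^44 ≡ 1 (mod 89).
Repeated squaring mod 89: 24^2 = 576 ≡ 42; 24^4 ≡ 42² = 1764 ≡ 73; 24^8 ≡ 73² = 5329 ≡ 78; 24^16 ≡ 78² = 6084 ≡ 32; 24^32 ≡ 32² = 1024 ≡ 45.
Since 44 = 32 + 8 + 4, 24^44 ≡ 45 · 78 · 73; multiplying out mod 89: 45·78 = 3510 ≡ 39, then 39·73 = 2847 ≡ 88. Thus 24^44 ≡ 88 ≡ −1 (mod 89).
The value −1 means 24 is a non-residue modulo 89, so k² ≡ 24 (mod 89) is impossible.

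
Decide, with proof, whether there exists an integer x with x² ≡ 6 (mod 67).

Take x = 26. Then 26² = 676 = 10·67 + 6, so 26² ≡ 6 (mod 67).

x = 26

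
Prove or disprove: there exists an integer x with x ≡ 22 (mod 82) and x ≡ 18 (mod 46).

x = 432

The moduli are not coprime: gcd(82, 46) = 2. Compatibility requires 2 ∣ (18 − 22) = -4, which holds, so solutions exist.
The integers ≡ 22 (mod 82) are 22, 104, 186, 268, 350, 432, …; their remainders mod 46 are 22, 12, 2, 38, 28, 18, so x = 432 is the first that is ≡ 18 (mod 46).
Check: 432 mod 82 = 22, 432 mod 46 = 18. ✓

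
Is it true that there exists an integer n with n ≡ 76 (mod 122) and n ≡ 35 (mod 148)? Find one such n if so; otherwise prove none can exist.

Reduce both congruences modulo 2, which divides 122 and 148: they say n ≡ 76 (mod 2) and n ≡ 35 (mod 2).
However 76 ≡ 0 and 35 ≡ 1 (mod 2), and 0 ≠ 1.
Hence the system has no solution.

No such integer exists.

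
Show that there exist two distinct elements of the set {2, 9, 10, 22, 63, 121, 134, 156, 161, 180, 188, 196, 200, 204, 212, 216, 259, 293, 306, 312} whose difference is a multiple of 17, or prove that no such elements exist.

The pair (2, 121) works.

Reduce each element mod 17: 2↦2, 9↦9, 10↦10, 22↦5, 63↦12, 121↦2, 134↦15, 156↦3, 161↦8, 180↦10, 188↦1, 196↦9, 200↦13, 204↦0, 212↦8, 216↦12, 259↦4, 293↦4, 306↦0, 312↦6. The residue 2 repeats (at 2 and 121), and 121 − 2 = 119 = 7·17.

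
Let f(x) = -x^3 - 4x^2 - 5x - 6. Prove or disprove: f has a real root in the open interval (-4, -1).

f(-4) = 14 and f(-1) = -4, which have opposite signs.
As a polynomial, f is continuous on every closed interval.
By the Intermediate Value Theorem, f takes the value 0 somewhere in the open interval.

Such a root exists.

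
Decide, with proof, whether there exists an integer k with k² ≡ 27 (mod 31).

No, no such integer exists.

31 is prime, so by Euler's criterion 27 is a square mod 31 iff 27^((31−1)/2) = 27^15 ≡ 1 (mod 31).
Repeated squaring mod 31: 27^2 = 729 ≡ 16; 27^4 ≡ 16² = 256 ≡ 8; 27^8 ≡ 8² = 64 ≡ 2.
Since 15 = 8 + 4 + 2 + 1, 27^15 ≡ 2 · 8 · 16 · 27; multiplying out mod 31: 2·8 = 16 ≡ 16, then 16·16 = 256 ≡ 8, then 8·27 = 216 ≡ 30. Thus 27^15 ≡ 30 ≡ −1 (mod 31).
The value −1 means 27 is a non-residue modulo 31, so k² ≡ 27 (mod 31) is impossible.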